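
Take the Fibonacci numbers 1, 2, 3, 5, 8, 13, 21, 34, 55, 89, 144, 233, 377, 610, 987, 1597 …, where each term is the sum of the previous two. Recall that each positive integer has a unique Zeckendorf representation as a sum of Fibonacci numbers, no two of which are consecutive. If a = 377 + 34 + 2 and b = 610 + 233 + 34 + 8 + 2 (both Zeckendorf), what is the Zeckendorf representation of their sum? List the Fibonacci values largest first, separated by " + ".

987 + 233 + 55 + 21 + 3 + 1

The two numbers are 413 and 887, so their sum is 1300.
take 987 (≤ 1300); 1300 − 987 = 313
take 233 (≤ 313); 313 − 233 = 80
take 55 (≤ 80); 80 − 55 = 25
take 21 (≤ 25); 25 − 21 = 4
take 3 (≤ 4); 4 − 3 = 1
take 1 (≤ 1); 1 − 1 = 0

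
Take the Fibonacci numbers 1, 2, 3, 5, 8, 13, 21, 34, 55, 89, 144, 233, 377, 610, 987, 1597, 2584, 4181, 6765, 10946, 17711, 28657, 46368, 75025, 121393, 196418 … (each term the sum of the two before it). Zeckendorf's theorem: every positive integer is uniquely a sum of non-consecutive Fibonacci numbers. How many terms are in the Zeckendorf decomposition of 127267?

Greedy algorithm:
127267: greatest Fibonacci not exceeding it is 121393, leaving 5874
5874: greatest Fibonacci not exceeding it is 4181, leaving 1693
1693: greatest Fibonacci not exceeding it is 1597, leaving 96
96: greatest Fibonacci not exceeding it is 89, leaving 7
7: greatest Fibonacci not exceeding it is 5, leaving 2
2: greatest Fibonacci not exceeding it is 2, leaving 0
127267 = 121393 + 4181 + 1597 + 89 + 5 + 2, which has 6 terms.

6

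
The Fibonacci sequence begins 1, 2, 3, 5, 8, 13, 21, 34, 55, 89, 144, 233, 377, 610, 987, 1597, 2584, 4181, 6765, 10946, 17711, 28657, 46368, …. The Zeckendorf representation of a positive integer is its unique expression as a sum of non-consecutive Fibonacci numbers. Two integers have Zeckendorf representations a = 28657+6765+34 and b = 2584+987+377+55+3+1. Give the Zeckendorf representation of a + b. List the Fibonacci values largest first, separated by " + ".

28657 + 6765 + 2584 + 987 + 377 + 89 + 3 + 1

The two numbers are 35456 and 4007, so their sum is 39463.
Greedily peel off the largest Fibonacci term at each step:
take 28657 (≤ 39463); 39463 − 28657 = 10806
take 6765 (≤ 10806); 10806 − 6765 = 4041
take 2584 (≤ 4041); 4041 − 2584 = 1457
take 987 (≤ 1457); 1457 − 987 = 470
take 377 (≤ 470); 470 − 377 = 93
take 89 (≤ 93); 93 − 89 = 4
take 3 (≤ 4); 4 − 3 = 1
take 1 (≤ 1); 1 − 1 = 0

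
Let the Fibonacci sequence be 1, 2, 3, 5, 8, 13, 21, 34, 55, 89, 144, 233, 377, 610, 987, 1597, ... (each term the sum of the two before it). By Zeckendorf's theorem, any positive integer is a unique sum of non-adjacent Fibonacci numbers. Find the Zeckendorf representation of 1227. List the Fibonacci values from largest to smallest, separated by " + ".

largest Fibonacci ≤ 1227 is 987; 1227 − 987 = 240
largest Fibonacci ≤ 240 is 233; 240 − 233 = 7
largest Fibonacci ≤ 7 is 5; 7 − 5 = 2
largest Fibonacci ≤ 2 is 2; 2 − 2 = 0
So 1227 = 987 + 233 + 5 + 2, with no two terms consecutive in the sequence.

987 + 233 + 5 + 2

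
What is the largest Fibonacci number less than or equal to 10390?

6765 ≤ 10390 < 10946, so the largest Fibonacci number not exceeding 10390 is 6765.

6765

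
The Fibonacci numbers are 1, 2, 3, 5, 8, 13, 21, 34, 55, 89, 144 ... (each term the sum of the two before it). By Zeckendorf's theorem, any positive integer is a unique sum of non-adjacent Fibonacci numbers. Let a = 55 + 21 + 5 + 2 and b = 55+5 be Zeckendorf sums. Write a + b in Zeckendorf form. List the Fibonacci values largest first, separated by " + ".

The two numbers are 83 and 60, so their sum is 143.
largest Fibonacci ≤ 143 is 89; 143 − 89 = 54
largest Fibonacci ≤ 54 is 34; 54 − 34 = 20
largest Fibonacci ≤ 20 is 13; 20 − 13 = 7
largest Fibonacci ≤ 7 is 5; 7 − 5 = 2
largest Fibonacci ≤ 2 is 2; 2 − 2 = 0

89 + 34 + 13 + 5 + 2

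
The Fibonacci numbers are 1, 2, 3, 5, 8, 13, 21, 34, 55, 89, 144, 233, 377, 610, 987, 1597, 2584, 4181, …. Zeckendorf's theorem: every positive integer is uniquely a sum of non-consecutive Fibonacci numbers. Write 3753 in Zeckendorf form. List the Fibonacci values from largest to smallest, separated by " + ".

2584 + 987 + 144 + 34 + 3 + 1

Greedily peel off the largest Fibonacci term at each step:
take 2584 (≤ 3753); 3753 − 2584 = 1169
take 987 (≤ 1169); 1169 − 987 = 182
take 144 (≤ 182); 182 − 144 = 38
take 34 (≤ 38); 38 − 34 = 4
take 3 (≤ 4); 4 − 3 = 1
take 1 (≤ 1); 1 − 1 = 0
So 3753 = 2584 + 987 + 144 + 34 + 3 + 1, with no two terms consecutive in the sequence.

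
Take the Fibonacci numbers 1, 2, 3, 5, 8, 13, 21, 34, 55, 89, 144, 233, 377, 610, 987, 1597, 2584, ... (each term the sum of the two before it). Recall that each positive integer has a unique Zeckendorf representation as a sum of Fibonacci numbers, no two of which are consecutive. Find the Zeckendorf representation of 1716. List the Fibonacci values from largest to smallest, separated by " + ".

1597 + 89 + 21 + 8 + 1

1716 − 1597 = 119
119 − 89 = 30
30 − 21 = 9
9 − 8 = 1
1 − 1 = 0
So 1716 = 1597 + 89 + 21 + 8 + 1, with no two terms consecutive in the sequence.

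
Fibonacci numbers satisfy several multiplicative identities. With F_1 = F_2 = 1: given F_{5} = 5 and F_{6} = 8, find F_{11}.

By F_{2k+1} = F_k² + F_{k+1}²: F_{11} = 5² + 8² = 25 + 64 = 89.

89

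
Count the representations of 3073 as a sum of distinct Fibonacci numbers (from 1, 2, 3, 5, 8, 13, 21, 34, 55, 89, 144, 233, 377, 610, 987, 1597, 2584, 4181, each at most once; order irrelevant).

30

3073 = 2584+377+89+21+2 = 2584+377+89+13+8+2 = 2584+377+55+34+21+2 = 2584+233+144+89+21+2 = … (26 more), for 30 in all.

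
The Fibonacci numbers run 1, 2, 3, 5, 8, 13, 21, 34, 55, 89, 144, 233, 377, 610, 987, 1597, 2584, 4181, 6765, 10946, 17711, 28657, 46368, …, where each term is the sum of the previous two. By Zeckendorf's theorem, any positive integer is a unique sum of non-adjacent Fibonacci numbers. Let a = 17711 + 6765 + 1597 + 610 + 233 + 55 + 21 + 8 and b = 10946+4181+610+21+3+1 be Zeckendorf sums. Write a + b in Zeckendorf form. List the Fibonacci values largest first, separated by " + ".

The two numbers are 27000 and 15762, so their sum is 42762.
Repeatedly subtract the largest Fibonacci number that fits:
subtract 28657 from 42762: 14105 remains
subtract 10946 from 14105: 3159 remains
subtract 2584 from 3159: 575 remains
subtract 377 from 575: 198 remains
subtract 144 from 198: 54 remains
subtract 34 from 54: 20 remains
subtract 13 from 20: 7 remains
subtract 5 from 7: 2 remains
subtract 2 from 2: 0 remains

28657 + 10946 + 2584 + 377 + 144 + 34 + 13 + 5 + 2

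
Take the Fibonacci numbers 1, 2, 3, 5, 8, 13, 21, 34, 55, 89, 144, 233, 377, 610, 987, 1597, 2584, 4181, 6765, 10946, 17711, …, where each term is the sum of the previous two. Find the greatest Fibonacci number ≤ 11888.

10946

10946 ≤ 11888 < 17711, so the largest Fibonacci number not exceeding 11888 is 10946.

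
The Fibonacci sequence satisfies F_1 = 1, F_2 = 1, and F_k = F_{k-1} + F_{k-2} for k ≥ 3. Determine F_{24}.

Iterating the recurrence up to F_{18} = 2584 and F_{17} = 1597:
F_{19} = F_{18} + F_{17} = 2584 + 1597 = 4181
F_{20} = F_{19} + F_{18} = 4181 + 2584 = 6765
F_{21} = F_{20} + F_{19} = 6765 + 4181 = 10946
F_{22} = F_{21} + F_{20} = 10946 + 6765 = 17711
F_{23} = F_{22} + F_{21} = 17711 + 10946 = 28657
F_{24} = F_{23} + F_{22} = 28657 + 17711 = 46368

46368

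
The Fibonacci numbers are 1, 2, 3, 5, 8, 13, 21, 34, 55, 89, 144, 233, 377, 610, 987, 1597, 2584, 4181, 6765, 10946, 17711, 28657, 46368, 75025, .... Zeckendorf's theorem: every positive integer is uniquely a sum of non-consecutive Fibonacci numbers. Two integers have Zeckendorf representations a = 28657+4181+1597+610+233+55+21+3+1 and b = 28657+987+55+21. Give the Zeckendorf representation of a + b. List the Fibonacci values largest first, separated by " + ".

The two numbers are 35358 and 29720, so their sum is 65078.
Greedy algorithm:
65078 − 46368 = 18710
18710 − 17711 = 999
999 − 987 = 12
12 − 8 = 4
4 − 3 = 1
1 − 1 = 0

46368 + 17711 + 987 + 8 + 3 + 1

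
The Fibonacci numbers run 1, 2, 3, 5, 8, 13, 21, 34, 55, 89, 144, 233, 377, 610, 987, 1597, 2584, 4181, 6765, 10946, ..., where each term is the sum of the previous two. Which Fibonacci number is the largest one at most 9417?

6765 ≤ 9417 < 10946, so the largest Fibonacci number not exceeding 9417 is 6765.

6765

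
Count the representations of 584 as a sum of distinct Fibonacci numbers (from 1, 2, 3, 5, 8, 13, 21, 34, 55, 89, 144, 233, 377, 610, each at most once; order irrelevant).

18

Each representation comes from the Zeckendorf form by replacing some F_k with F_{k−1} + F_{k−2} where possible.
584 = 377+144+55+8 = 377+144+55+5+3 = 377+144+34+21+8 = 377+144+55+5+2+1 = … (14 more), for 18 in all.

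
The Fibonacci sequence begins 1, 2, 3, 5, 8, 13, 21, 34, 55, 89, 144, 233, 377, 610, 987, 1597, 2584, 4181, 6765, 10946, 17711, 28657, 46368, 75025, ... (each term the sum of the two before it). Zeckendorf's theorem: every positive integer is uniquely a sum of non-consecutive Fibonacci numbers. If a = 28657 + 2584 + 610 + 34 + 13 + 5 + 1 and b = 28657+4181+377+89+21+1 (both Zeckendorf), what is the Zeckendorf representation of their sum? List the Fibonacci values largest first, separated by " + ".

46368 + 17711 + 987 + 144 + 13 + 5 + 2

The two numbers are 31904 and 33326, so their sum is 65230.
Greedily peel off the largest Fibonacci term at each step:
65230: greatest Fibonacci not exceeding it is 46368, leaving 18862
18862: greatest Fibonacci not exceeding it is 17711, leaving 1151
1151: greatest Fibonacci not exceeding it is 987, leaving 164
164: greatest Fibonacci not exceeding it is 144, leaving 20
20: greatest Fibonacci not exceeding it is 13, leaving 7
7: greatest Fibonacci not exceeding it is 5, leaving 2
2: greatest Fibonacci not exceeding it is 2, leaving 0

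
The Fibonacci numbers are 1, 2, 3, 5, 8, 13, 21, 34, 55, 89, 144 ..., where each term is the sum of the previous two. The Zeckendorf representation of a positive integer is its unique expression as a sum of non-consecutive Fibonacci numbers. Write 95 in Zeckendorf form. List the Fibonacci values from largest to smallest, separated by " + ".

89 + 5 + 1

Greedily peel off the largest Fibonacci term at each step:
take 89 (≤ 95); 95 − 89 = 6
take 5 (≤ 6); 6 − 5 = 1
take 1 (≤ 1); 1 − 1 = 0
So 95 = 89 + 5 + 1, with no two terms consecutive in the sequence.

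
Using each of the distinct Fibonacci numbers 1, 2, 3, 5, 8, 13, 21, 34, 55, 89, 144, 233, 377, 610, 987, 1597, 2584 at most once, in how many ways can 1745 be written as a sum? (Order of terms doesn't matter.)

12

Starting from the Zeckendorf form and repeatedly splitting a term F_k into F_{k−1} + F_{k−2} (when neither is already used) reaches every representation.
1745 = 1597+144+3+1 = 1597+89+55+3+1 = 987+610+144+3+1 = … (9 more), for 12 in all.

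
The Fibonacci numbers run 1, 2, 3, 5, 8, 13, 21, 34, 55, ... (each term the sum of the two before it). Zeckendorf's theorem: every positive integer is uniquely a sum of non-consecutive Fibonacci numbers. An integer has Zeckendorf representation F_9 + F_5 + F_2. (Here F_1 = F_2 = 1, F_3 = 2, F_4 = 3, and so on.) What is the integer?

40

F_9 + F_5 + F_2 = 34 + 5 + 1 = 40.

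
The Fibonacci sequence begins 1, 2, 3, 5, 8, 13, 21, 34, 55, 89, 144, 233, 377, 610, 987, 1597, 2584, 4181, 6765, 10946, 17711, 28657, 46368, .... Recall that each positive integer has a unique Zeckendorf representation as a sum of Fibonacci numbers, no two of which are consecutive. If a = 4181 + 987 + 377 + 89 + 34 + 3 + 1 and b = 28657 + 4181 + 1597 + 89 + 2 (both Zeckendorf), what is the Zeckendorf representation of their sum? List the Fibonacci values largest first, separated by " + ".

28657 + 10946 + 377 + 144 + 55 + 13 + 5 + 1

The two numbers are 5672 and 34526, so their sum is 40198.
Greedy algorithm:
40198: greatest Fibonacci not exceeding it is 28657, leaving 11541
11541: greatest Fibonacci not exceeding it is 10946, leaving 595
595: greatest Fibonacci not exceeding it is 377, leaving 218
218: greatest Fibonacci not exceeding it is 144, leaving 74
74: greatest Fibonacci not exceeding it is 55, leaving 19
19: greatest Fibonacci not exceeding it is 13, leaving 6
6: greatest Fibonacci not exceeding it is 5, leaving 1
1: greatest Fibonacci not exceeding it is 1, leaving 0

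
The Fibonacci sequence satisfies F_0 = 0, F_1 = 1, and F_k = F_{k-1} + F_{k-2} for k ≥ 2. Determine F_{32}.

Iterating the recurrence up to F_{28} = 317811 and F_{27} = 196418:
F_{29} = F_{28} + F_{27} = 317811 + 196418 = 514229
F_{30} = F_{29} + F_{28} = 514229 + 317811 = 832040
F_{31} = F_{30} + F_{29} = 832040 + 514229 = 1346269
F_{32} = F_{31} + F_{30} = 1346269 + 832040 = 2178309

2178309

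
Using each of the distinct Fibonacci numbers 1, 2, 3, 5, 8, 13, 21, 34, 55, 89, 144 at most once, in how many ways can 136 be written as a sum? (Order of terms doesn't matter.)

7

Starting from the Zeckendorf form and repeatedly splitting a term F_k into F_{k−1} + F_{k−2} (when neither is already used) reaches every representation.
136 = 89+34+13 = 89+34+8+5 = 89+34+8+3+2 = 89+21+13+8+5 = 89+21+13+8+3+2 = … (2 more), for 7 in all.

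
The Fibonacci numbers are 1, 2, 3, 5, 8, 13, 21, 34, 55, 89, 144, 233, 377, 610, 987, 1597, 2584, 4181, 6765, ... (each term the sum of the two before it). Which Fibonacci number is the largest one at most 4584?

4181 ≤ 4584 < 6765, so the largest Fibonacci number not exceeding 4584 is 4181.

4181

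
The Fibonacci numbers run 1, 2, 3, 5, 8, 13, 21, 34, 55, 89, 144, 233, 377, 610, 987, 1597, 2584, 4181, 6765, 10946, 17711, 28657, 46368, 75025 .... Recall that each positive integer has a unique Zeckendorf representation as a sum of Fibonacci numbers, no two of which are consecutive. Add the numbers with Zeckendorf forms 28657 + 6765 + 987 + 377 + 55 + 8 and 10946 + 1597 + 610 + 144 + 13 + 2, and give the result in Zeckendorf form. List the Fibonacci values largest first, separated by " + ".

46368 + 2584 + 987 + 144 + 55 + 21 + 2

The two numbers are 36849 and 13312, so their sum is 50161.
50161 − 46368 = 3793
3793 − 2584 = 1209
1209 − 987 = 222
222 − 144 = 78
78 − 55 = 23
23 − 21 = 2
2 − 2 = 0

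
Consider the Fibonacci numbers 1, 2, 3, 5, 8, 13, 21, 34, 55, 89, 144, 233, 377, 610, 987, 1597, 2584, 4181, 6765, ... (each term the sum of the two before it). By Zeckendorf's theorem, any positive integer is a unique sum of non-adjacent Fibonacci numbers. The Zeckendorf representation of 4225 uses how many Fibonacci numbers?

4181 ≤ 4225 < 6765, so take 4181; remainder 44
34 ≤ 44 < 55, so take 34; remainder 10
8 ≤ 10 < 13, so take 8; remainder 2
2 ≤ 2 < 3, so take 2; remainder 0
4225 = 4181 + 34 + 8 + 2, which has 4 terms.

4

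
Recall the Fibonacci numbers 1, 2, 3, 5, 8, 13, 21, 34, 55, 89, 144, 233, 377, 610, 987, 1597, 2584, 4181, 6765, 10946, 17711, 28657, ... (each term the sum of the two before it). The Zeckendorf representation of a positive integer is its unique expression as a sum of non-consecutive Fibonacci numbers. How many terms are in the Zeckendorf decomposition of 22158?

7

22158: greatest Fibonacci not exceeding it is 17711, leaving 4447
4447: greatest Fibonacci not exceeding it is 4181, leaving 266
266: greatest Fibonacci not exceeding it is 233, leaving 33
33: greatest Fibonacci not exceeding it is 21, leaving 12
12: greatest Fibonacci not exceeding it is 8, leaving 4
4: greatest Fibonacci not exceeding it is 3, leaving 1
1: greatest Fibonacci not exceeding it is 1, leaving 0
22158 = 17711 + 4181 + 233 + 21 + 8 + 3 + 1, which has 7 terms.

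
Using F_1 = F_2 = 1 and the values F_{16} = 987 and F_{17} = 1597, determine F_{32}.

2178309

By the doubling identity F_{2k} = F_k(2F_{k+1} − F_k): F_{32} = 987·(2·1597 − 987) = 987·2207 = 2178309.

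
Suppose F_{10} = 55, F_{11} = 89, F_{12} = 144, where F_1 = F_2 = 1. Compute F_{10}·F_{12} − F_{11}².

-1

55·144 − 89² = 7920 − 7921 = -1. (Cassini's identity: F_{k−1}F_{k+1} − F_k² = (−1)^k.)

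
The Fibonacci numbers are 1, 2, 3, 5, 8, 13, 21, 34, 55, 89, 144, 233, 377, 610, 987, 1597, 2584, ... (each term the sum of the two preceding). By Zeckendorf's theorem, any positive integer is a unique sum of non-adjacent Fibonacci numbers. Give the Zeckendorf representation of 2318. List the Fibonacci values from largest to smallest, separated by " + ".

Greedy algorithm:
2318 − 1597 = 721
721 − 610 = 111
111 − 89 = 22
22 − 21 = 1
1 − 1 = 0
So 2318 = 1597 + 610 + 89 + 21 + 1, with no two terms consecutive in the sequence.

1597 + 610 + 89 + 21 + 1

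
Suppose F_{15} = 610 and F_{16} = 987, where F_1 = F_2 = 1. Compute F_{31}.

By F_{2k+1} = F_k² + F_{k+1}²: F_{31} = 610² + 987² = 372100 + 974169 = 1346269.

1346269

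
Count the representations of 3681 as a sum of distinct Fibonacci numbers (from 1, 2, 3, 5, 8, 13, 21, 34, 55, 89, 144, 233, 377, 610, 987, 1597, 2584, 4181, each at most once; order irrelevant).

3681 = 2584+987+89+21 = 2584+987+89+13+8 = 2584+987+55+34+21 = 2584+610+377+89+21 = 2584+987+89+13+5+3 = … (35 more), for 40 in all.

40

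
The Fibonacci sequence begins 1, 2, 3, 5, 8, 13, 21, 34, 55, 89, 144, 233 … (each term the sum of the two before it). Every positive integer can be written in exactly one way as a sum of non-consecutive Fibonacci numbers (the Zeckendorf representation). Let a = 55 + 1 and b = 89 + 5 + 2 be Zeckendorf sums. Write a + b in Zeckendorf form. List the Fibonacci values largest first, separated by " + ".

144 + 8

The two numbers are 56 and 96, so their sum is 152.
144 ≤ 152 < 233, so take 144; remainder 8
8 ≤ 8 < 13, so take 8; remainder 0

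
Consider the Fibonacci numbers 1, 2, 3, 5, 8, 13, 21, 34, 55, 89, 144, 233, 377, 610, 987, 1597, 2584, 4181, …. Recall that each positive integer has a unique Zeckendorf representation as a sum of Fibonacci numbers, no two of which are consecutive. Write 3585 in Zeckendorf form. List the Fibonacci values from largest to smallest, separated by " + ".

2584 + 987 + 13 + 1

Repeatedly subtract the largest Fibonacci number that fits:
subtract 2584 from 3585: 1001 remains
subtract 987 from 1001: 14 remains
subtract 13 from 14: 1 remains
subtract 1 from 1: 0 remains
So 3585 = 2584 + 987 + 13 + 1, with no two terms consecutive in the sequence.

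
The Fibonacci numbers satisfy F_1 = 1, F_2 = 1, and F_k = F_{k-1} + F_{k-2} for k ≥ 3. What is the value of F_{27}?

196418

Iterating the recurrence up to F_{20} = 6765 and F_{19} = 4181:
F_{21} = F_{20} + F_{19} = 6765 + 4181 = 10946
F_{22} = F_{21} + F_{20} = 10946 + 6765 = 17711
F_{23} = F_{22} + F_{21} = 17711 + 10946 = 28657
F_{24} = F_{23} + F_{22} = 28657 + 17711 = 46368
F_{25} = F_{24} + F_{23} = 46368 + 28657 = 75025
F_{26} = F_{25} + F_{24} = 75025 + 46368 = 121393
F_{27} = F_{26} + F_{25} = 121393 + 75025 = 196418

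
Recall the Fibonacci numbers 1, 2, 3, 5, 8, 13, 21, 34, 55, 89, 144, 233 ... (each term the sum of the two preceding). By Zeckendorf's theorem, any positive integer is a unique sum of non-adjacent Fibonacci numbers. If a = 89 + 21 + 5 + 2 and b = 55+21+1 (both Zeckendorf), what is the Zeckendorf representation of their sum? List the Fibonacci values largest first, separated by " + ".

The two numbers are 117 and 77, so their sum is 194.
Greedy algorithm:
take 144 (≤ 194); 194 − 144 = 50
take 34 (≤ 50); 50 − 34 = 16
take 13 (≤ 16); 16 − 13 = 3
take 3 (≤ 3); 3 − 3 = 0

144 + 34 + 13 + 3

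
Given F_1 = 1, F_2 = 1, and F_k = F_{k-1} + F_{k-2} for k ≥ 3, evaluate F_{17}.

1597

Iterating the recurrence up to F_{10} = 55 and F_{9} = 34:
F_{11} = F_{10} + F_{9} = 55 + 34 = 89
F_{12} = F_{11} + F_{10} = 89 + 55 = 144
F_{13} = F_{12} + F_{11} = 144 + 89 = 233
F_{14} = F_{13} + F_{12} = 233 + 144 = 377
F_{15} = F_{14} + F_{13} = 377 + 233 = 610
F_{16} = F_{15} + F_{14} = 610 + 377 = 987
F_{17} = F_{16} + F_{15} = 987 + 610 = 1597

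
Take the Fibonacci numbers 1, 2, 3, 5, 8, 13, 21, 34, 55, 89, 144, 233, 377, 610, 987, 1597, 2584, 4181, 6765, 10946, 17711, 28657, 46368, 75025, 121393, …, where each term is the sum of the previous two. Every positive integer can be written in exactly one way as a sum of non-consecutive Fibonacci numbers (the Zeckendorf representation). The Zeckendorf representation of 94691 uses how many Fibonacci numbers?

94691 − 75025 = 19666
19666 − 17711 = 1955
1955 − 1597 = 358
358 − 233 = 125
125 − 89 = 36
36 − 34 = 2
2 − 2 = 0
94691 = 75025 + 17711 + 1597 + 233 + 89 + 34 + 2, which has 7 terms.

7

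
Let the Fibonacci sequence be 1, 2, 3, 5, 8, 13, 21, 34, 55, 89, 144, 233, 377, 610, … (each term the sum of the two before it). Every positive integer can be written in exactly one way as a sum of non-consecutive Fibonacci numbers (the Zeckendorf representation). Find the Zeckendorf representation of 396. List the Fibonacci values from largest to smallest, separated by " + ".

377 + 13 + 5 + 1

377 ≤ 396 < 610, so take 377; remainder 19
13 ≤ 19 < 21, so take 13; remainder 6
5 ≤ 6 < 8, so take 5; remainder 1
1 ≤ 1 < 2, so take 1; remainder 0
So 396 = 377 + 13 + 5 + 1, with no two terms consecutive in the sequence.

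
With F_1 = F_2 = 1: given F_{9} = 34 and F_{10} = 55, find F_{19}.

By F_{2k+1} = F_k² + F_{k+1}²: F_{19} = 34² + 55² = 1156 + 3025 = 4181.

4181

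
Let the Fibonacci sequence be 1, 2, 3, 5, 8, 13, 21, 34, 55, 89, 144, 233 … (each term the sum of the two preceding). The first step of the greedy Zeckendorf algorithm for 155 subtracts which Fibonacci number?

144 ≤ 155 < 233, so the largest Fibonacci number not exceeding 155 is 144.

144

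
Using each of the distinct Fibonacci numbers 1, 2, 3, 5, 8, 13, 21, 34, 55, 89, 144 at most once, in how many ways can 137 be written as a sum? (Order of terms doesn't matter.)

137 = 89+34+13+1 = 89+34+8+5+1 = 89+34+8+3+2+1 = 89+21+13+8+5+1 = … (3 more), for 7 in all.

7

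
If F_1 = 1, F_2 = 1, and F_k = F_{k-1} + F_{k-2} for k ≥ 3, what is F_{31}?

Iterating the recurrence up to F_{26} = 121393 and F_{25} = 75025:
F_{27} = F_{26} + F_{25} = 121393 + 75025 = 196418
F_{28} = F_{27} + F_{26} = 196418 + 121393 = 317811
F_{29} = F_{28} + F_{27} = 317811 + 196418 = 514229
F_{30} = F_{29} + F_{28} = 514229 + 317811 = 832040
F_{31} = F_{30} + F_{29} = 832040 + 514229 = 1346269

1346269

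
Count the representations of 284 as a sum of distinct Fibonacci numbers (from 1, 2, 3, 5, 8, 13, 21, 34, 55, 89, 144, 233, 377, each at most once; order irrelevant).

284 = 233+34+13+3+1 = 233+34+8+5+3+1 = 144+89+34+13+3+1 = 233+21+13+8+5+3+1 = 144+89+34+8+5+3+1 = … (2 more), for 7 in all.

7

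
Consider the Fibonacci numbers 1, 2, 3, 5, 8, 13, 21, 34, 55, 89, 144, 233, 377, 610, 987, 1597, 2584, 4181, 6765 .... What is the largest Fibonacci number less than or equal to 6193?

4181 ≤ 6193 < 6765, so the largest Fibonacci number not exceeding 6193 is 4181.

4181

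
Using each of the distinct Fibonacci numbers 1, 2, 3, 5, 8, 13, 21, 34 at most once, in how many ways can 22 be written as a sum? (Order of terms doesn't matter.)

Starting from the Zeckendorf form and repeatedly splitting a term F_k into F_{k−1} + F_{k−2} (when neither is already used) reaches every representation.
22 = 21+1 = 13+8+1 = 13+5+3+1 — 3 representations.

3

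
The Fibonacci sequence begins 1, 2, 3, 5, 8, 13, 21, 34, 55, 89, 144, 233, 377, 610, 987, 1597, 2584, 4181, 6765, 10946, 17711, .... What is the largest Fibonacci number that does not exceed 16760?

10946

10946 ≤ 16760 < 17711, so the largest Fibonacci number not exceeding 16760 is 10946.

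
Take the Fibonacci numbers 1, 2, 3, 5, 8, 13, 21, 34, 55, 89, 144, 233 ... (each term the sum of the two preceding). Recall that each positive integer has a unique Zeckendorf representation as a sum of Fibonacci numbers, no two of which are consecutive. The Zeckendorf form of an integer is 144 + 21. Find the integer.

165

144 + 21 = 165.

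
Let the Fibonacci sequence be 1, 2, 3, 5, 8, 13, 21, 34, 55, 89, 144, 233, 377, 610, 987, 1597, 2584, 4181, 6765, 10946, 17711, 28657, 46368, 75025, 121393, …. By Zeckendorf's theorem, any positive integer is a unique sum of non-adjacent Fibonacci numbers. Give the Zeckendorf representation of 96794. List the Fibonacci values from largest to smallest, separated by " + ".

take 75025 (≤ 96794); 96794 − 75025 = 21769
take 17711 (≤ 21769); 21769 − 17711 = 4058
take 2584 (≤ 4058); 4058 − 2584 = 1474
take 987 (≤ 1474); 1474 − 987 = 487
take 377 (≤ 487); 487 − 377 = 110
take 89 (≤ 110); 110 − 89 = 21
take 21 (≤ 21); 21 − 21 = 0
So 96794 = 75025 + 17711 + 2584 + 987 + 377 + 89 + 21, with no two terms consecutive in the sequence.

75025 + 17711 + 2584 + 987 + 377 + 89 + 21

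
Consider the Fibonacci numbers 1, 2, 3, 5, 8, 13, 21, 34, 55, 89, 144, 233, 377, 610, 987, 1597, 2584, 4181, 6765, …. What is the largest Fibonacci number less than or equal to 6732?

4181 ≤ 6732 < 6765, so the largest Fibonacci number not exceeding 6732 is 4181.

4181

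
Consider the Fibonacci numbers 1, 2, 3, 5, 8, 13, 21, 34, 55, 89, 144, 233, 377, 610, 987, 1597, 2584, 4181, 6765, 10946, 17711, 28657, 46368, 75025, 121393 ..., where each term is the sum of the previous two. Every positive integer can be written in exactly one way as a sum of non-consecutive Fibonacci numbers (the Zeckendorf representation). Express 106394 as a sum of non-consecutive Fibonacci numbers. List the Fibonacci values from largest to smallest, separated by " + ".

75025 + 28657 + 2584 + 89 + 34 + 5

Greedy algorithm:
largest Fibonacci ≤ 106394 is 75025; 106394 − 75025 = 31369
largest Fibonacci ≤ 31369 is 28657; 31369 − 28657 = 2712
largest Fibonacci ≤ 2712 is 2584; 2712 − 2584 = 128
largest Fibonacci ≤ 128 is 89; 128 − 89 = 39
largest Fibonacci ≤ 39 is 34; 39 − 34 = 5
largest Fibonacci ≤ 5 is 5; 5 − 5 = 0
So 106394 = 75025 + 28657 + 2584 + 89 + 34 + 5, with no two terms consecutive in the sequence.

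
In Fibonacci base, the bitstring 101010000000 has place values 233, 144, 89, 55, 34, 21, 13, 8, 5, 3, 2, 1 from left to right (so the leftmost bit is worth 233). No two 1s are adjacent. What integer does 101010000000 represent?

356

Summing the place values of the 1 bits: 233 + 89 + 34 = 356.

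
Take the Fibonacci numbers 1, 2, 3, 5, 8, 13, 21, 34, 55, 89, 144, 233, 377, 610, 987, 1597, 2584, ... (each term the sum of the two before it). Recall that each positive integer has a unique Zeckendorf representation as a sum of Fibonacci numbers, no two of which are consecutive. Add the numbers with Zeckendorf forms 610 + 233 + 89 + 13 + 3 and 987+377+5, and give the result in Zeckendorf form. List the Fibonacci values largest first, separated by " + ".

The two numbers are 948 and 1369, so their sum is 2317.
largest Fibonacci ≤ 2317 is 1597; 2317 − 1597 = 720
largest Fibonacci ≤ 720 is 610; 720 − 610 = 110
largest Fibonacci ≤ 110 is 89; 110 − 89 = 21
largest Fibonacci ≤ 21 is 21; 21 − 21 = 0

1597 + 610 + 89 + 21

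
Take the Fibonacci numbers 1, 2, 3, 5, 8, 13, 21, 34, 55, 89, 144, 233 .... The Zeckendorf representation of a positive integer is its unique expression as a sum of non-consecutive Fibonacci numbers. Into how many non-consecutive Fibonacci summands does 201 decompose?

Greedy algorithm:
144 ≤ 201 < 233, so take 144; remainder 57
55 ≤ 57 < 89, so take 55; remainder 2
2 ≤ 2 < 3, so take 2; remainder 0
201 = 144 + 55 + 2, which has 3 terms.

3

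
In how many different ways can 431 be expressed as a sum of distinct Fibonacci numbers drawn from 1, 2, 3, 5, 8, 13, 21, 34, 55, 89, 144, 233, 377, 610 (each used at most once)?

Starting from the Zeckendorf form and repeatedly splitting a term F_k into F_{k−1} + F_{k−2} (when neither is already used) reaches every representation.
431 = 377+34+13+5+2 = 233+144+34+13+5+2 = 233+89+55+34+13+5+2 — 3 representations.

3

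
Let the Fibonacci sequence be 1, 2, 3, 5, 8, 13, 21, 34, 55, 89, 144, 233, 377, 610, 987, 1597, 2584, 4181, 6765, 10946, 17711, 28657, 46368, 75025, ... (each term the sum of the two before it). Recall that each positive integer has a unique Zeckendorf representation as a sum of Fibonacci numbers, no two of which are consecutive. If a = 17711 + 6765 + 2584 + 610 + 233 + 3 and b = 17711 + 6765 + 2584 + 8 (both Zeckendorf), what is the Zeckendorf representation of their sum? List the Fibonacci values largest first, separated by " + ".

The two numbers are 27906 and 27068, so their sum is 54974.
Repeatedly subtract the largest Fibonacci number that fits:
largest Fibonacci ≤ 54974 is 46368; 54974 − 46368 = 8606
largest Fibonacci ≤ 8606 is 6765; 8606 − 6765 = 1841
largest Fibonacci ≤ 1841 is 1597; 1841 − 1597 = 244
largest Fibonacci ≤ 244 is 233; 244 − 233 = 11
largest Fibonacci ≤ 11 is 8; 11 − 8 = 3
largest Fibonacci ≤ 3 is 3; 3 − 3 = 0

46368 + 6765 + 1597 + 233 + 8 + 3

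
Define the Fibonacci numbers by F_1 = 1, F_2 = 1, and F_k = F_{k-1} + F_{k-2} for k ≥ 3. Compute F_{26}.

121393

Iterating the recurrence up to F_{22} = 17711 and F_{21} = 10946:
F_{23} = F_{22} + F_{21} = 17711 + 10946 = 28657
F_{24} = F_{23} + F_{22} = 28657 + 17711 = 46368
F_{25} = F_{24} + F_{23} = 46368 + 28657 = 75025
F_{26} = F_{25} + F_{24} = 75025 + 46368 = 121393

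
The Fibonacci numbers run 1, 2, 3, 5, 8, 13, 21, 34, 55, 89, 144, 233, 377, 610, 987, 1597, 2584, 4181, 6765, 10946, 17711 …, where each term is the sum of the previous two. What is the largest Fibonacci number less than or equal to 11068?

10946 ≤ 11068 < 17711, so the largest Fibonacci number not exceeding 11068 is 10946.

10946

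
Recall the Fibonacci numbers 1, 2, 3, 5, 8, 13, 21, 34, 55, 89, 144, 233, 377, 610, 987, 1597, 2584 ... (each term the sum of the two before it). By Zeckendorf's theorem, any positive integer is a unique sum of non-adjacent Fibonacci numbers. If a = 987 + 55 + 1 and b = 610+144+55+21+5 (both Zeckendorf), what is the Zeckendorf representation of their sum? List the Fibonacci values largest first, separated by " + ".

The two numbers are 1043 and 835, so their sum is 1878.
largest Fibonacci ≤ 1878 is 1597; 1878 − 1597 = 281
largest Fibonacci ≤ 281 is 233; 281 − 233 = 48
largest Fibonacci ≤ 48 is 34; 48 − 34 = 14
largest Fibonacci ≤ 14 is 13; 14 − 13 = 1
largest Fibonacci ≤ 1 is 1; 1 − 1 = 0

1597 + 233 + 34 + 13 + 1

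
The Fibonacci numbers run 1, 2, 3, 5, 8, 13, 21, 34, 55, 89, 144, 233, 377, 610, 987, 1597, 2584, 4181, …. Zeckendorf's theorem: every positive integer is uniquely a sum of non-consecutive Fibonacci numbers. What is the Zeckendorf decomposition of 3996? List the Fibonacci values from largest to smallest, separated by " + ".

Greedy algorithm:
take 2584 (≤ 3996); 3996 − 2584 = 1412
take 987 (≤ 1412); 1412 − 987 = 425
take 377 (≤ 425); 425 − 377 = 48
take 34 (≤ 48); 48 − 34 = 14
take 13 (≤ 14); 14 − 13 = 1
take 1 (≤ 1); 1 − 1 = 0
So 3996 = 2584 + 987 + 377 + 34 + 13 + 1, with no two terms consecutive in the sequence.

2584 + 987 + 377 + 34 + 13 + 1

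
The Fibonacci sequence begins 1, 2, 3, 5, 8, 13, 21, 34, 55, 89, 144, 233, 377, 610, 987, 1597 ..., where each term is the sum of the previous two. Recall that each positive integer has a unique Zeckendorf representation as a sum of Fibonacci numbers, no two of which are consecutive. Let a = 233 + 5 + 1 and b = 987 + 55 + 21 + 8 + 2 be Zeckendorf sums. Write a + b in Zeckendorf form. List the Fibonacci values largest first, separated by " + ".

The two numbers are 239 and 1073, so their sum is 1312.
1312: greatest Fibonacci not exceeding it is 987, leaving 325
325: greatest Fibonacci not exceeding it is 233, leaving 92
92: greatest Fibonacci not exceeding it is 89, leaving 3
3: greatest Fibonacci not exceeding it is 3, leaving 0

987 + 233 + 89 + 3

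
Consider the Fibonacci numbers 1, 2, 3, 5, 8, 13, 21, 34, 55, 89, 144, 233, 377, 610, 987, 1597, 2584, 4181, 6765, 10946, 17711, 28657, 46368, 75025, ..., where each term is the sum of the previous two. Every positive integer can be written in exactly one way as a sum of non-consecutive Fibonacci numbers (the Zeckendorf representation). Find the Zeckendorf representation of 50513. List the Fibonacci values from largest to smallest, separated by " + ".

46368 + 2584 + 987 + 377 + 144 + 34 + 13 + 5 + 1

Greedily peel off the largest Fibonacci term at each step:
46368 ≤ 50513 < 75025, so take 46368; remainder 4145
2584 ≤ 4145 < 4181, so take 2584; remainder 1561
987 ≤ 1561 < 1597, so take 987; remainder 574
377 ≤ 574 < 610, so take 377; remainder 197
144 ≤ 197 < 233, so take 144; remainder 53
34 ≤ 53 < 55, so take 34; remainder 19
13 ≤ 19 < 21, so take 13; remainder 6
5 ≤ 6 < 8, so take 5; remainder 1
1 ≤ 1 < 2, so take 1; remainder 0
So 50513 = 46368 + 2584 + 987 + 377 + 144 + 34 + 13 + 5 + 1, with no two terms consecutive in the sequence.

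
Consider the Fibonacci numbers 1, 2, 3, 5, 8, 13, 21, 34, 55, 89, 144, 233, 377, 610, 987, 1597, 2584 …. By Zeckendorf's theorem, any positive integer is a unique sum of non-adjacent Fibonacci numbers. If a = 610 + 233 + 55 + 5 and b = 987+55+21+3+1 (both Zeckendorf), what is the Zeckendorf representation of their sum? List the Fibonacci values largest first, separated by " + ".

1597 + 233 + 89 + 34 + 13 + 3 + 1

The two numbers are 903 and 1067, so their sum is 1970.
largest Fibonacci ≤ 1970 is 1597; 1970 − 1597 = 373
largest Fibonacci ≤ 373 is 233; 373 − 233 = 140
largest Fibonacci ≤ 140 is 89; 140 − 89 = 51
largest Fibonacci ≤ 51 is 34; 51 − 34 = 17
largest Fibonacci ≤ 17 is 13; 17 − 13 = 4
largest Fibonacci ≤ 4 is 3; 4 − 3 = 1
largest Fibonacci ≤ 1 is 1; 1 − 1 = 0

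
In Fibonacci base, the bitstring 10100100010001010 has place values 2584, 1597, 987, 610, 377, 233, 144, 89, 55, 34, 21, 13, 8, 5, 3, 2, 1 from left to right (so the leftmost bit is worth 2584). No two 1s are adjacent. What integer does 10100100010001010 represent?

3845

Summing the place values of the 1 bits: 2584 + 987 + 233 + 34 + 5 + 2 = 3845.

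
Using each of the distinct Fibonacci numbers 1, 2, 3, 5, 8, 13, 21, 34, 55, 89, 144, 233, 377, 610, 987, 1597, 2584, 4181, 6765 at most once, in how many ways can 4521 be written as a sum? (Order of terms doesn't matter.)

37

4521 = 4181+233+89+13+5 = 4181+233+89+13+3+2 = 4181+233+55+34+13+5 = … (34 more), for 37 in all.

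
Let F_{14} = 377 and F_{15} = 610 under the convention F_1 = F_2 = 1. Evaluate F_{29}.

514229

By F_{2k+1} = F_k² + F_{k+1}²: F_{29} = 377² + 610² = 142129 + 372100 = 514229.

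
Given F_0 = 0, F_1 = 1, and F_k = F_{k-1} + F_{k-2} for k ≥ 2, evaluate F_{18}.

2584

Iterating the recurrence up to F_{14} = 377 and F_{13} = 233:
F_{15} = F_{14} + F_{13} = 377 + 233 = 610
F_{16} = F_{15} + F_{14} = 610 + 377 = 987
F_{17} = F_{16} + F_{15} = 987 + 610 = 1597
F_{18} = F_{17} + F_{16} = 1597 + 987 = 2584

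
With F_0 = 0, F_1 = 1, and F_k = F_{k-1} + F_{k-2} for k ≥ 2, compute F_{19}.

Iterating the recurrence up to F_{13} = 233 and F_{12} = 144:
F_{14} = F_{13} + F_{12} = 233 + 144 = 377
F_{15} = F_{14} + F_{13} = 377 + 233 = 610
F_{16} = F_{15} + F_{14} = 610 + 377 = 987
F_{17} = F_{16} + F_{15} = 987 + 610 = 1597
F_{18} = F_{17} + F_{16} = 1597 + 987 = 2584
F_{19} = F_{18} + F_{17} = 2584 + 1597 = 4181

4181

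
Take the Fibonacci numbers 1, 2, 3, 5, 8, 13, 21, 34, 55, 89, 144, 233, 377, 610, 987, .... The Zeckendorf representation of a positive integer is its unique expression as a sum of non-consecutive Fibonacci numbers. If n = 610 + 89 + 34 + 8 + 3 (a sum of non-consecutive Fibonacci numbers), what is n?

744

610 + 89 + 34 + 8 + 3 = 744.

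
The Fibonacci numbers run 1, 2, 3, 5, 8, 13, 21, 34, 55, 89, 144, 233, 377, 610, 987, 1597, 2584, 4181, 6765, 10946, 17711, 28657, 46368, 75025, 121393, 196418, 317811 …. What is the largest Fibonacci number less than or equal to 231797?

196418

196418 ≤ 231797 < 317811, so the largest Fibonacci number not exceeding 231797 is 196418.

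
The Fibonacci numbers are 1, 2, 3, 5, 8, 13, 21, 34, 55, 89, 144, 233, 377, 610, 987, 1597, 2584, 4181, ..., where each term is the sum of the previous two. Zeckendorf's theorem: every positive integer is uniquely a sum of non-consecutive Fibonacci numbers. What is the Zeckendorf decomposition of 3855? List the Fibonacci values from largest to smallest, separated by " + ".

2584 + 987 + 233 + 34 + 13 + 3 + 1

3855 − 2584 = 1271
1271 − 987 = 284
284 − 233 = 51
51 − 34 = 17
17 − 13 = 4
4 − 3 = 1
1 − 1 = 0
So 3855 = 2584 + 987 + 233 + 34 + 13 + 3 + 1, with no two terms consecutive in the sequence.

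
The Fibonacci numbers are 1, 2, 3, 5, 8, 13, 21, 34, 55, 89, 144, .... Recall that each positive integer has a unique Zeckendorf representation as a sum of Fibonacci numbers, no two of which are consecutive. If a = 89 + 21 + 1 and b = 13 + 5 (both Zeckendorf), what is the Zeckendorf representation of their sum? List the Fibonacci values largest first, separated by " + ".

The two numbers are 111 and 18, so their sum is 129.
89 ≤ 129 < 144, so take 89; remainder 40
34 ≤ 40 < 55, so take 34; remainder 6
5 ≤ 6 < 8, so take 5; remainder 1
1 ≤ 1 < 2, so take 1; remainder 0

89 + 34 + 5 + 1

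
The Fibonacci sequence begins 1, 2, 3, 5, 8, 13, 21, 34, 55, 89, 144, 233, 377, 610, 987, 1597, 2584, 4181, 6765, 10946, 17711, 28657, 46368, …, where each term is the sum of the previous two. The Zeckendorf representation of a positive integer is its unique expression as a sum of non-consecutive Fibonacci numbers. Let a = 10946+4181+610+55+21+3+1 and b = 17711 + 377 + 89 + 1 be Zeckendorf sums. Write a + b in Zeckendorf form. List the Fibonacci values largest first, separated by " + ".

28657 + 4181 + 987 + 144 + 21 + 5

The two numbers are 15817 and 18178, so their sum is 33995.
take 28657 (≤ 33995); 33995 − 28657 = 5338
take 4181 (≤ 5338); 5338 − 4181 = 1157
take 987 (≤ 1157); 1157 − 987 = 170
take 144 (≤ 170); 170 − 144 = 26
take 21 (≤ 26); 26 − 21 = 5
take 5 (≤ 5); 5 − 5 = 0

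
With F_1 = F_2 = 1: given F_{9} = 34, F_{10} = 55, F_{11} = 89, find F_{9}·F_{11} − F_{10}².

34·89 − 55² = 3026 − 3025 = 1. (Cassini's identity: F_{k−1}F_{k+1} − F_k² = (−1)^k.)

1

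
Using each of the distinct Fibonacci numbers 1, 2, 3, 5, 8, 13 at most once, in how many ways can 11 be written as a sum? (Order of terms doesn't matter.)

3

Starting from the Zeckendorf form and repeatedly splitting a term F_k into F_{k−1} + F_{k−2} (when neither is already used) reaches every representation.
11 = 8+3 = 8+2+1 = 5+3+2+1 — 3 representations.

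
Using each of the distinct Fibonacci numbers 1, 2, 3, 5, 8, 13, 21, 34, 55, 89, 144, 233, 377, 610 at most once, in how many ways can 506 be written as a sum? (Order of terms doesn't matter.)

Starting from the Zeckendorf form and repeatedly splitting a term F_k into F_{k−1} + F_{k−2} (when neither is already used) reaches every representation.
506 = 377+89+34+5+1 = 377+89+34+3+2+1 = 377+89+21+13+5+1 = 233+144+89+34+5+1 = 377+89+21+13+3+2+1 = … (11 more), for 16 in all.

16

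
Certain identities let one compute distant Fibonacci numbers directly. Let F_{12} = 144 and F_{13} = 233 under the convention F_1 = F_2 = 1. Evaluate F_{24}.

46368

By the doubling identity F_{2k} = F_k(2F_{k+1} − F_k): F_{24} = 144·(2·233 − 144) = 144·322 = 46368.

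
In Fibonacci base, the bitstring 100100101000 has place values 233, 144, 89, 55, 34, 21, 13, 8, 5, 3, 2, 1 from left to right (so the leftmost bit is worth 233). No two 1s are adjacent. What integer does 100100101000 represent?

Summing the place values of the 1 bits: 233 + 55 + 13 + 5 = 306.

306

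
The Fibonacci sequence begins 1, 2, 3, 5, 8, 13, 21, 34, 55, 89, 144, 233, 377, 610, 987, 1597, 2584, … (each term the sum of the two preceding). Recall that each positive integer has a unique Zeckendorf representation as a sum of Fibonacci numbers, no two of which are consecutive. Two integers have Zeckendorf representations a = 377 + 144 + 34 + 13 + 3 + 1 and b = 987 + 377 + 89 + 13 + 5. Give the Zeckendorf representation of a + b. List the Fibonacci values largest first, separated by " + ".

The two numbers are 572 and 1471, so their sum is 2043.
2043: greatest Fibonacci not exceeding it is 1597, leaving 446
446: greatest Fibonacci not exceeding it is 377, leaving 69
69: greatest Fibonacci not exceeding it is 55, leaving 14
14: greatest Fibonacci not exceeding it is 13, leaving 1
1: greatest Fibonacci not exceeding it is 1, leaving 0

1597 + 377 + 55 + 13 + 1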